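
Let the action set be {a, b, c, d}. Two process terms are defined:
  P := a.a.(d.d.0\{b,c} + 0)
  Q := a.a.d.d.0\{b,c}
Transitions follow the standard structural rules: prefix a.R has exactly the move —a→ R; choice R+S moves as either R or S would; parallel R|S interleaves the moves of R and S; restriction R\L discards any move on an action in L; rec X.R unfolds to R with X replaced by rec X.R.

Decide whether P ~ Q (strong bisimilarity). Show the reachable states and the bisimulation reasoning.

YES

LTS(P): 5 reachable states
  s0 = a.a.(d.d.0\{b,c} + 0) has moves -a-> s1
  s1 = a.(d.d.0\{b,c} + 0) has moves -a-> s2
  s2 = d.d.0\{b,c} + 0 has moves -d-> s3
  s3 = d.0\{b,c} has moves -d-> s4
  s4 = 0\{b,c} has moves ·
LTS(Q): 5 reachable states
  t0 = a.a.d.d.0\{b,c} has moves -a-> t1
  t1 = a.d.d.0\{b,c} has moves -a-> t2
  t2 = d.d.0\{b,c} has moves -d-> t3
  t3 = d.0\{b,c} has moves -d-> t4
  t4 = 0\{b,c} has moves ·
Bisimilarity quotient blocks:
  B0 = {s0, t0}
  B1 = {s1, t1}
  B2 = {s2, t2}
  B3 = {s3, t3}
  B4 = {s4, t4}
s0 ∈ B0, t0 ∈ B0 → same block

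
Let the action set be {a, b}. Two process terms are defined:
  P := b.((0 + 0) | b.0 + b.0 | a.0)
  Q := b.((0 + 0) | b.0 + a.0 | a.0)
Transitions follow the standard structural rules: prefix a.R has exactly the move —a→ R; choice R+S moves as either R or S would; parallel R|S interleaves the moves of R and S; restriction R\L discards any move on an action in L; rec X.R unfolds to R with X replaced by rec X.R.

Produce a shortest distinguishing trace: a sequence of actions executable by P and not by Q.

LTS(P): 6 reachable states
  s0 = b.((0 + 0) | b.0 + b.0 | a.0) has moves =b=> s1
  s1 = (0 + 0) | b.0 + b.0 | a.0 has moves =a=> s2, =b=> s3, =b=> s4
  s2 = b.0 | 0 has moves =b=> s5
  s3 = (0 + 0) | 0 has moves ∅
  s4 = 0 | a.0 has moves =a=> s5
  s5 = 0 | 0 has moves ∅
LTS(Q): 6 reachable states
  t0 = b.((0 + 0) | b.0 + a.0 | a.0) has moves =b=> t1
  t1 = (0 + 0) | b.0 + a.0 | a.0 has moves =a=> t2, =a=> t3, =b=> t4
  t2 = 0 | a.0 has moves =a=> t5
  t3 = a.0 | 0 has moves =a=> t5
  t4 = (0 + 0) | 0 has moves ∅
  t5 = 0 | 0 has moves ∅
Executing bab from P (initial set {s0}):
  [1] b ⇒ {s1}
  [2] a ⇒ {s2}
  [3] b ⇒ {s5}
  ✓ P
Executing bab from Q (initial set {t0}):
  [1] b ⇒ {t1}
  [2] a ⇒ {t2, t3}
  [3] b ⇒ ∅  — Q cannot continue

bab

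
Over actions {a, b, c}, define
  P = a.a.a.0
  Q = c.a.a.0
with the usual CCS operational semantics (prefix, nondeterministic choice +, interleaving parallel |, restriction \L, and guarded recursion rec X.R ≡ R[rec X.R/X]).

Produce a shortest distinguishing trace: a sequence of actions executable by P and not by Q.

LTS(P): 4 reachable states
  p0 = a.a.a.0 :: -a-> p1
  p1 = a.a.0 :: -a-> p2
  p2 = a.0 :: -a-> p3
  p3 = 0 :: deadlocked
LTS(Q): 4 reachable states
  q0 = c.a.a.0 :: -c-> q1
  q1 = a.a.0 :: -a-> q2
  q2 = a.0 :: -a-> q3
  q3 = 0 :: deadlocked
Executing a from P (initial set {p0}):
  [1] a ⇒ {p1}
  — P admits the full trace.
Executing a from Q (initial set {q0}):
  [1] a ⇒ ∅  — Q cannot continue

a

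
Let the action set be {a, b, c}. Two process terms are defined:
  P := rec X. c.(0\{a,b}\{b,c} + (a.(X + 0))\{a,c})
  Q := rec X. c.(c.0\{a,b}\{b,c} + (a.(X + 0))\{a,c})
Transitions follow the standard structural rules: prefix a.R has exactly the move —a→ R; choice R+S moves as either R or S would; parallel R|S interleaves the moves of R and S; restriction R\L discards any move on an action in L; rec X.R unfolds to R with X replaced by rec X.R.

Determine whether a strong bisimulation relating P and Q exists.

LTS(P): 2 reachable states
  u0 = rec X. c.(0\{a,b}\{b,c} + (a.(X + 0))\{a,c}) :: =c=> u1
  u1 = 0\{a,b}\{b,c} + (a.((rec X. c.(0\{a,b}\{b,c} + (a.(X + 0))\{a,c})) + 0))\{a,c} :: (no moves)
LTS(Q): 3 reachable states
  v0 = rec X. c.(c.0\{a,b}\{b,c} + (a.(X + 0))\{a,c}) :: =c=> v1
  v1 = c.0\{a,b}\{b,c} + (a.((rec X. c.(c.0\{a,b}\{b,c} + (a.(X + 0))\{a,c})) + 0))\{a,c} :: =c=> v2
  v2 = 0\{a,b}\{b,c} :: (no moves)
Partition-refinement fixed point:
  B0 = {u0, v1}
  B1 = {u1, v2}
  B2 = {v0}
u0 ∈ B0, v0 ∈ B2 → different blocks

NO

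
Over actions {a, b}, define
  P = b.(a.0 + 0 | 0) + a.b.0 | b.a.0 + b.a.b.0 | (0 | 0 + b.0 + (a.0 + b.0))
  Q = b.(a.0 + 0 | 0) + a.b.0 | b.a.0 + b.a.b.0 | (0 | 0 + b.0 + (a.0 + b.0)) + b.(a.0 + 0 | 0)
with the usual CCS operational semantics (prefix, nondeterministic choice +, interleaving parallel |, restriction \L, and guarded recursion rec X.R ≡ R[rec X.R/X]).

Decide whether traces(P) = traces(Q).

Reachable graph of P (15 states):
  p0 = b.(a.0 + 0 | 0) + a.b.0 | b.a.0 + b.a.b.0 | (0 | 0 + b.0 + (a.0 + b.0)) :: -a-> p1, -a-> p2, -b-> p2, -b-> p3, -b-> p4, -b-> p5
  p1 = b.0 | b.a.0 :: -b-> p6, -b-> p7
  p2 = b.a.b.0 | 0 :: -b-> p8
  p3 = a.0 + 0 | 0 :: -a-> p9
  p4 = a.b.0 | (0 | 0 + b.0 + (a.0 + b.0)) :: -a-> p10, -a-> p8, -b-> p8
  p5 = a.b.0 | a.0 :: -a-> p7, -a-> p8
  p6 = 0 | b.a.0 :: -b-> p11
  p7 = b.0 | a.0 :: -a-> p12, -b-> p11
  p8 = a.b.0 | 0 :: -a-> p12
  p9 = 0 :: (no moves)
  p10 = b.0 | (0 | 0 + b.0 + (a.0 + b.0)) :: -a-> p12, -b-> p12, -b-> p13
  p11 = 0 | a.0 :: -a-> p14
  p12 = b.0 | 0 :: -b-> p14
  p13 = 0 | (0 | 0 + b.0 + (a.0 + b.0)) :: -a-> p14, -b-> p14
  p14 = 0 | 0 :: (no moves)
Reachable graph of Q (15 states):
  q0 = b.(a.0 + 0 | 0) + a.b.0 | b.a.0 + b.a.b.0 | (0 | 0 + b.0 + (a.0 + b.0)) + b.(a.0 + 0 | 0) :: -a-> q1, -a-> q2, -b-> q2, -b-> q3, -b-> q4, -b-> q5
  q1 = b.0 | b.a.0 :: -b-> q6, -b-> q7
  q2 = b.a.b.0 | 0 :: -b-> q8
  q3 = a.0 + 0 | 0 :: -a-> q9
  q4 = a.b.0 | (0 | 0 + b.0 + (a.0 + b.0)) :: -a-> q10, -a-> q8, -b-> q8
  q5 = a.b.0 | a.0 :: -a-> q7, -a-> q8
  q6 = 0 | b.a.0 :: -b-> q11
  q7 = b.0 | a.0 :: -a-> q12, -b-> q11
  q8 = a.b.0 | 0 :: -a-> q12
  q9 = 0 :: (no moves)
  q10 = b.0 | (0 | 0 + b.0 + (a.0 + b.0)) :: -a-> q12, -b-> q12, -b-> q13
  q11 = 0 | a.0 :: -a-> q14
  q12 = b.0 | 0 :: -b-> q14
  q13 = 0 | (0 | 0 + b.0 + (a.0 + b.0)) :: -a-> q14, -b-> q14
  q14 = 0 | 0 :: (no moves)
Bisimilarity quotient blocks:
  B0 = {p0, q0}
  B1 = {p5, q5}
  B2 = {p7, q7}
  B3 = {p11, p3, q11, q3}
  B4 = {p14, p9, q14, q9}
  B5 = {p12, q12}
  B6 = {p8, q8}
  B7 = {p1, q1}
  B8 = {p6, q6}
  B9 = {p2, q2}
  B10 = {p4, q4}
  B11 = {p10, q10}
  B12 = {p13, q13}
p0 ∈ B0, q0 ∈ B0 → same block
Bisimilar ⇒ trace-equivalent.

trace-equivalent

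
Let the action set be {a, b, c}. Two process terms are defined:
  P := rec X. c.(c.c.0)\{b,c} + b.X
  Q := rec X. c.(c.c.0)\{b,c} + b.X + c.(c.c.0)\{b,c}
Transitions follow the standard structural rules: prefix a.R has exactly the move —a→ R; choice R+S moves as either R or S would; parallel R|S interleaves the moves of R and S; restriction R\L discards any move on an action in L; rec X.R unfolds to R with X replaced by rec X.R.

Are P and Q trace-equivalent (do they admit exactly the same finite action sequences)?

traces(P) = traces(Q)

LTS(P): 2 reachable states
  p0 = rec X. c.(c.c.0)\{b,c} + b.X has moves -b-> p0, -c-> p1
  p1 = (c.c.0)\{b,c} has moves ∅
LTS(Q): 2 reachable states
  q0 = rec X. c.(c.c.0)\{b,c} + b.X + c.(c.c.0)\{b,c} has moves -b-> q0, -c-> q1
  q1 = (c.c.0)\{b,c} has moves ∅
Partition-refinement fixed point:
  B0 = {p0, q0}
  B1 = {p1, q1}
p0 ∈ B0, q0 ∈ B0 → same block
Bisimilar ⇒ trace-equivalent.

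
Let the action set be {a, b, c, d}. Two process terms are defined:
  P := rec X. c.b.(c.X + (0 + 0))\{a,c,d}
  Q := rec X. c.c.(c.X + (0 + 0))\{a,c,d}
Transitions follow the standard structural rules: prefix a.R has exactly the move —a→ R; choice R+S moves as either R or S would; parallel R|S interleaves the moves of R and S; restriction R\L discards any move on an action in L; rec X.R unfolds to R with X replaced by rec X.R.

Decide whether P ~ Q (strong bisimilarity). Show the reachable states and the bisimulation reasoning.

Reachable graph of P (3 states):
  p0 = rec X. c.b.(c.X + (0 + 0))\{a,c,d} :: ··c··> p1
  p1 = b.(c.(rec X. c.b.(c.X + (0 + 0))\{a,c,d}) + (0 + 0))\{a,c,d} :: ··b··> p2
  p2 = (c.(rec X. c.b.(c.X + (0 + 0))\{a,c,d}) + (0 + 0))\{a,c,d} :: ·
Reachable graph of Q (3 states):
  q0 = rec X. c.c.(c.X + (0 + 0))\{a,c,d} :: ··c··> q1
  q1 = c.(c.(rec X. c.c.(c.X + (0 + 0))\{a,c,d}) + (0 + 0))\{a,c,d} :: ··c··> q2
  q2 = (c.(rec X. c.c.(c.X + (0 + 0))\{a,c,d}) + (0 + 0))\{a,c,d} :: ·
Partition-refinement fixed point:
  B0 = {p0}
  B1 = {p1}
  B2 = {p2, q2}
  B3 = {q0}
  B4 = {q1}
p0 ∈ B0, q0 ∈ B3 → different blocks

NO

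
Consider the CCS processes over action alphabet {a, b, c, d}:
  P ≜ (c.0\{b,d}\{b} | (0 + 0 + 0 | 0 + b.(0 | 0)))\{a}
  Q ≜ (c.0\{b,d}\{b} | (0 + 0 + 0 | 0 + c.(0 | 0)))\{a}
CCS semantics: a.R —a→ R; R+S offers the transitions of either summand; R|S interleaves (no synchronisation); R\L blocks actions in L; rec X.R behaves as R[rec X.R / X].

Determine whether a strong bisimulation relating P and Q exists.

Reachable graph of P (4 states):
  u0 = (c.0\{b,d}\{b} | (0 + 0 + 0 | 0 + b.(0 | 0)))\{a} → --b--▸ u1, --c--▸ u2
  u1 = (c.0\{b,d}\{b} | (0 | 0))\{a} → --c--▸ u3
  u2 = (0\{b,d}\{b} | (0 + 0 + 0 | 0 + b.(0 | 0)))\{a} → --b--▸ u3
  u3 = (0\{b,d}\{b} | (0 | 0))\{a} → stopped
Reachable graph of Q (4 states):
  v0 = (c.0\{b,d}\{b} | (0 + 0 + 0 | 0 + c.(0 | 0)))\{a} → --c--▸ v1, --c--▸ v2
  v1 = (0\{b,d}\{b} | (0 + 0 + 0 | 0 + c.(0 | 0)))\{a} → --c--▸ v3
  v2 = (c.0\{b,d}\{b} | (0 | 0))\{a} → --c--▸ v3
  v3 = (0\{b,d}\{b} | (0 | 0))\{a} → stopped
Bisimilarity quotient blocks:
  B0 = {u0}
  B1 = {u1, v1, v2}
  B2 = {u3, v3}
  B3 = {u2}
  B4 = {v0}
u0 ∈ B0, v0 ∈ B4 → different blocks

not bisimilar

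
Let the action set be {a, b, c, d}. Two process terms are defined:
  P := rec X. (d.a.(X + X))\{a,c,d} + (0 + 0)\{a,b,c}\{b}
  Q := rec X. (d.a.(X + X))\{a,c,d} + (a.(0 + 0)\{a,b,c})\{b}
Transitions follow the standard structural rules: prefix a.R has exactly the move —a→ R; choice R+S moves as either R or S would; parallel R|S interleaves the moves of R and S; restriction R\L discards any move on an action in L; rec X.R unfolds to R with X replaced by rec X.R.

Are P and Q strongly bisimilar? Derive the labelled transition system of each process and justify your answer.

Reachable graph of P (1 states):
  p0 = rec X. (d.a.(X + X))\{a,c,d} + (0 + 0)\{a,b,c}\{b} :: ∅
Reachable graph of Q (2 states):
  q0 = rec X. (d.a.(X + X))\{a,c,d} + (a.(0 + 0)\{a,b,c})\{b} :: -a-> q1
  q1 = (0 + 0)\{a,b,c}\{b} :: ∅
Bisimilarity quotient blocks:
  B0 = {p0, q1}
  B1 = {q0}
p0 ∈ B0, q0 ∈ B1 → different blocks

not bisimilar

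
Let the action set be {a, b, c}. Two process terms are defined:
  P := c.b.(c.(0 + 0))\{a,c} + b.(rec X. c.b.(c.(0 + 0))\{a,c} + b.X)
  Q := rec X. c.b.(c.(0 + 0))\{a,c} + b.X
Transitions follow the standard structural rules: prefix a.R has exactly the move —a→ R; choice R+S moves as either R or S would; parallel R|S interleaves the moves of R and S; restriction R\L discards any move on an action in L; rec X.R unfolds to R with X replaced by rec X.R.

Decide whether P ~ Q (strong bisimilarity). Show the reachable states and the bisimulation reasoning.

bisimilar

Reachable graph of P (4 states):
  p0 = c.b.(c.(0 + 0))\{a,c} + b.(rec X. c.b.(c.(0 + 0))\{a,c} + b.X) ⊢ —b→ p1, —c→ p2
  p1 = rec X. c.b.(c.(0 + 0))\{a,c} + b.X ⊢ —b→ p1, —c→ p2
  p2 = b.(c.(0 + 0))\{a,c} ⊢ —b→ p3
  p3 = (c.(0 + 0))\{a,c} ⊢ ∅
Reachable graph of Q (3 states):
  q0 = rec X. c.b.(c.(0 + 0))\{a,c} + b.X ⊢ —b→ q0, —c→ q1
  q1 = b.(c.(0 + 0))\{a,c} ⊢ —b→ q2
  q2 = (c.(0 + 0))\{a,c} ⊢ ∅
Coarsest stable partition (strong bisimilarity classes):
  B0 = {p0, p1, q0}
  B1 = {p2, q1}
  B2 = {p3, q2}
p0 ∈ B0, q0 ∈ B0 → same block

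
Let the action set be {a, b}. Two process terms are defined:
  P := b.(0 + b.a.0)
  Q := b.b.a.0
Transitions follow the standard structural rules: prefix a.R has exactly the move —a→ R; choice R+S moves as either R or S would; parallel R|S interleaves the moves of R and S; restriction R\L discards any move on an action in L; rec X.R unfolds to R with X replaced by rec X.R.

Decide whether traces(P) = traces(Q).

Reachable graph of P (4 states):
  u0 = b.(0 + b.a.0) | ··b··> u1
  u1 = 0 + b.a.0 | ··b··> u2
  u2 = a.0 | ··a··> u3
  u3 = 0 | ∅
Reachable graph of Q (4 states):
  v0 = b.b.a.0 | ··b··> v1
  v1 = b.a.0 | ··b··> v2
  v2 = a.0 | ··a··> v3
  v3 = 0 | ∅
Bisimilarity quotient blocks:
  B0 = {u0, v0}
  B1 = {u1, v1}
  B2 = {u2, v2}
  B3 = {u3, v3}
u0 ∈ B0, v0 ∈ B0 → same block
Bisimilar ⇒ trace-equivalent.

YES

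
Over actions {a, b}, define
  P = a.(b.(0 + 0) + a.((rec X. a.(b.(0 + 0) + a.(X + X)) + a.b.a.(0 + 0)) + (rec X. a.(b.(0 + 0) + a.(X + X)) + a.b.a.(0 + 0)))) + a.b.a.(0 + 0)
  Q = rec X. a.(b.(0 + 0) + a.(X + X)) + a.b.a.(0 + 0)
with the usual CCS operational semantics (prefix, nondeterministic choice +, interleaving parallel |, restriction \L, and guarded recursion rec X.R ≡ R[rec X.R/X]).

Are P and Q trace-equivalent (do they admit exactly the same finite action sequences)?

LTS(P): 6 reachable states
  u0 = a.(b.(0 + 0) + a.((rec X. a.(b.(0 + 0) + a.(X + X)) + a.b.a.(0 + 0)) + (rec X. a.(b.(0 + 0) + a.(X + X)) + a.b.a.(0 + 0)))) + a.b.a.(0 + 0) → ··a··> u1, ··a··> u2
  u1 = b.(0 + 0) + a.((rec X. a.(b.(0 + 0) + a.(X + X)) + a.b.a.(0 + 0)) + (rec X. a.(b.(0 + 0) + a.(X + X)) + a.b.a.(0 + 0))) → ··a··> u3, ··b··> u4
  u2 = b.a.(0 + 0) → ··b··> u5
  u3 = (rec X. a.(b.(0 + 0) + a.(X + X)) + a.b.a.(0 + 0)) + (rec X. a.(b.(0 + 0) + a.(X + X)) + a.b.a.(0 + 0)) → ··a··> u1, ··a··> u2
  u4 = 0 + 0 → ∅
  u5 = a.(0 + 0) → ··a··> u4
LTS(Q): 6 reachable states
  v0 = rec X. a.(b.(0 + 0) + a.(X + X)) + a.b.a.(0 + 0) → ··a··> v1, ··a··> v2
  v1 = b.(0 + 0) + a.((rec X. a.(b.(0 + 0) + a.(X + X)) + a.b.a.(0 + 0)) + (rec X. a.(b.(0 + 0) + a.(X + X)) + a.b.a.(0 + 0))) → ··a··> v3, ··b··> v4
  v2 = b.a.(0 + 0) → ··b··> v5
  v3 = (rec X. a.(b.(0 + 0) + a.(X + X)) + a.b.a.(0 + 0)) + (rec X. a.(b.(0 + 0) + a.(X + X)) + a.b.a.(0 + 0)) → ··a··> v1, ··a··> v2
  v4 = 0 + 0 → ∅
  v5 = a.(0 + 0) → ··a··> v4
Coarsest stable partition (strong bisimilarity classes):
  B0 = {u0, u3, v0, v3}
  B1 = {u2, v2}
  B2 = {u5, v5}
  B3 = {u4, v4}
  B4 = {u1, v1}
u0 ∈ B0, v0 ∈ B0 → same block
Bisimilar ⇒ trace-equivalent.

trace-equivalent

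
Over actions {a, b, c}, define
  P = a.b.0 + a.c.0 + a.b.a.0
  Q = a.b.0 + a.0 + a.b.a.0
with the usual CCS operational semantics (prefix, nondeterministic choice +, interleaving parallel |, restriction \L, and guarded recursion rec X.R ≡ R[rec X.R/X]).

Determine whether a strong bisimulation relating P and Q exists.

P's transition system — 6 states:
  m0 = a.b.0 + a.c.0 + a.b.a.0 ⊢ --a--▸ m1, --a--▸ m2, --a--▸ m3
  m1 = b.0 ⊢ --b--▸ m4
  m2 = b.a.0 ⊢ --b--▸ m5
  m3 = c.0 ⊢ --c--▸ m4
  m4 = 0 ⊢ (no moves)
  m5 = a.0 ⊢ --a--▸ m4
Q's transition system — 5 states:
  n0 = a.b.0 + a.0 + a.b.a.0 ⊢ --a--▸ n1, --a--▸ n2, --a--▸ n3
  n1 = 0 ⊢ (no moves)
  n2 = b.0 ⊢ --b--▸ n1
  n3 = b.a.0 ⊢ --b--▸ n4
  n4 = a.0 ⊢ --a--▸ n1
Coarsest stable partition (strong bisimilarity classes):
  B0 = {m0}
  B1 = {m1, n2}
  B2 = {m4, n1}
  B3 = {m3}
  B4 = {m2, n3}
  B5 = {m5, n4}
  B6 = {n0}
m0 ∈ B0, n0 ∈ B6 → different blocks

not bisimilar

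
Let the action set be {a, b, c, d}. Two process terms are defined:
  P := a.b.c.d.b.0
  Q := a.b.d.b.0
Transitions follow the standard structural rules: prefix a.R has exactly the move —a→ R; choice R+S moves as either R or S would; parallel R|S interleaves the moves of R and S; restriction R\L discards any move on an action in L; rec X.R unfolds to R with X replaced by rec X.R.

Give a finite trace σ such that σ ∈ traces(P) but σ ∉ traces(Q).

abc

Reachable graph of P (6 states):
  s0 = a.b.c.d.b.0 ⊢ -a-> s1
  s1 = b.c.d.b.0 ⊢ -b-> s2
  s2 = c.d.b.0 ⊢ -c-> s3
  s3 = d.b.0 ⊢ -d-> s4
  s4 = b.0 ⊢ -b-> s5
  s5 = 0 ⊢ (no moves)
Reachable graph of Q (5 states):
  t0 = a.b.d.b.0 ⊢ -a-> t1
  t1 = b.d.b.0 ⊢ -b-> t2
  t2 = d.b.0 ⊢ -d-> t3
  t3 = b.0 ⊢ -b-> t4
  t4 = 0 ⊢ (no moves)
Trace ⟨abc⟩ through P, begin at {s0}:
  step 1 (a): {s1}
  step 2 (b): {s2}
  step 3 (c): {s3}
  — P admits the full trace.
Trace ⟨abc⟩ through Q, begin at {t0}:
  step 1 (a): {t1}
  step 2 (b): {t2}
  step 3 (c): no successor for Q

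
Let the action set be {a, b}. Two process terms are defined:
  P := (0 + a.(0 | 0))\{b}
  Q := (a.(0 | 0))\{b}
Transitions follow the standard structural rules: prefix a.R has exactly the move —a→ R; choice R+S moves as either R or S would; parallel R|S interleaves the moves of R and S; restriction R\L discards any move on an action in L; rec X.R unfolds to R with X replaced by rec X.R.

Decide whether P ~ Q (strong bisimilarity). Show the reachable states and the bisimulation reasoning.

P ~ Q

P's transition system — 2 states:
  p0 = (0 + a.(0 | 0))\{b} → —a→ p1
  p1 = (0 | 0)\{b} → (no moves)
Q's transition system — 2 states:
  q0 = (a.(0 | 0))\{b} → —a→ q1
  q1 = (0 | 0)\{b} → (no moves)
Bisimilarity quotient blocks:
  B0 = {p0, q0}
  B1 = {p1, q1}
p0 ∈ B0, q0 ∈ B0 → same block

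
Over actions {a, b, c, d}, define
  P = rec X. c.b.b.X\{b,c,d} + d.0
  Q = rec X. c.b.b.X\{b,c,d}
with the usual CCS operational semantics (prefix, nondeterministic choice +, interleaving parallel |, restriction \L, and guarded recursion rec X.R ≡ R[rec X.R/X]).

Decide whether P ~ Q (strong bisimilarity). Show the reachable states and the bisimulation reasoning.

not bisimilar

Reachable graph of P (5 states):
  m0 = rec X. c.b.b.X\{b,c,d} + d.0 :: =c=> m1, =d=> m2
  m1 = b.b.(rec X. c.b.b.X\{b,c,d} + d.0)\{b,c,d} :: =b=> m3
  m2 = 0 :: ·
  m3 = b.(rec X. c.b.b.X\{b,c,d} + d.0)\{b,c,d} :: =b=> m4
  m4 = (rec X. c.b.b.X\{b,c,d} + d.0)\{b,c,d} :: ·
Reachable graph of Q (4 states):
  n0 = rec X. c.b.b.X\{b,c,d} :: =c=> n1
  n1 = b.b.(rec X. c.b.b.X\{b,c,d})\{b,c,d} :: =b=> n2
  n2 = b.(rec X. c.b.b.X\{b,c,d})\{b,c,d} :: =b=> n3
  n3 = (rec X. c.b.b.X\{b,c,d})\{b,c,d} :: ·
Coarsest stable partition (strong bisimilarity classes):
  B0 = {m0}
  B1 = {m2, m4, n3}
  B2 = {m1, n1}
  B3 = {m3, n2}
  B4 = {n0}
m0 ∈ B0, n0 ∈ B4 → different blocks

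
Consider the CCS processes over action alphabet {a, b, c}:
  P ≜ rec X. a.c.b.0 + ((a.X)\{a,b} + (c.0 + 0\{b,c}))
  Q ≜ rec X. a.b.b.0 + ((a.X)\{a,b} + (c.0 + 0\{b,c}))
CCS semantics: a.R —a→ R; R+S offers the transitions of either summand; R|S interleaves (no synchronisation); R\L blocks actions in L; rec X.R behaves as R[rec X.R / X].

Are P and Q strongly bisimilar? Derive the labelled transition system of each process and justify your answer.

P's transition system — 4 states:
  u0 = rec X. a.c.b.0 + ((a.X)\{a,b} + (c.0 + 0\{b,c})) | ··a··> u1, ··c··> u2
  u1 = c.b.0 | ··c··> u3
  u2 = 0 | stopped
  u3 = b.0 | ··b··> u2
Q's transition system — 4 states:
  v0 = rec X. a.b.b.0 + ((a.X)\{a,b} + (c.0 + 0\{b,c})) | ··a··> v1, ··c··> v2
  v1 = b.b.0 | ··b··> v3
  v2 = 0 | stopped
  v3 = b.0 | ··b··> v2
Bisimilarity quotient blocks:
  B0 = {u0}
  B1 = {u1}
  B2 = {u3, v3}
  B3 = {u2, v2}
  B4 = {v0}
  B5 = {v1}
u0 ∈ B0, v0 ∈ B4 → different blocks

not bisimilar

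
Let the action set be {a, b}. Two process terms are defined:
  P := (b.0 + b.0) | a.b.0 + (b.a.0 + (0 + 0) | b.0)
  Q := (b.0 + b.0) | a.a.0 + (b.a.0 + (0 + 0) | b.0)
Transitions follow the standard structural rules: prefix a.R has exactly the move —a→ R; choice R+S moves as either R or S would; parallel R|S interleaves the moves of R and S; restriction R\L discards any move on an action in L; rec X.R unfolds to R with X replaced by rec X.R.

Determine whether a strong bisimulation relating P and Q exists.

not bisimilar

P's transition system — 9 states:
  m0 = (b.0 + b.0) | a.b.0 + (b.a.0 + (0 + 0) | b.0) :: ··a··> m1, ··b··> m2, ··b··> m3, ··b··> m4
  m1 = (b.0 + b.0) | b.0 :: ··b··> m5, ··b··> m6
  m2 = (0 + 0) | 0 :: ·
  m3 = 0 | a.b.0 :: ··a··> m6
  m4 = a.0 :: ··a··> m7
  m5 = (b.0 + b.0) | 0 :: ··b··> m8
  m6 = 0 | b.0 :: ··b··> m8
  m7 = 0 :: ·
  m8 = 0 | 0 :: ·
Q's transition system — 9 states:
  n0 = (b.0 + b.0) | a.a.0 + (b.a.0 + (0 + 0) | b.0) :: ··a··> n1, ··b··> n2, ··b··> n3, ··b··> n4
  n1 = (b.0 + b.0) | a.0 :: ··a··> n5, ··b··> n6
  n2 = (0 + 0) | 0 :: ·
  n3 = 0 | a.a.0 :: ··a··> n6
  n4 = a.0 :: ··a··> n7
  n5 = (b.0 + b.0) | 0 :: ··b··> n8
  n6 = 0 | a.0 :: ··a··> n8
  n7 = 0 :: ·
  n8 = 0 | 0 :: ·
Bisimilarity quotient blocks:
  B0 = {m0}
  B1 = {m4, n4, n6}
  B2 = {m2, m7, m8, n2, n7, n8}
  B3 = {m3}
  B4 = {m5, m6, n5}
  B5 = {m1}
  B6 = {n0}
  B7 = {n1}
  B8 = {n3}
m0 ∈ B0, n0 ∈ B6 → different blocks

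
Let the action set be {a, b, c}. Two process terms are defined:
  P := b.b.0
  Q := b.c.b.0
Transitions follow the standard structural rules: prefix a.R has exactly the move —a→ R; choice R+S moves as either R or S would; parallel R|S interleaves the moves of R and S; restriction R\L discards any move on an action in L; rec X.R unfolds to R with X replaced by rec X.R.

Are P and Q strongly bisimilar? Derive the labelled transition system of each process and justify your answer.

Reachable graph of P (3 states):
  p0 = b.b.0 → ··b··> p1
  p1 = b.0 → ··b··> p2
  p2 = 0 → ·
Reachable graph of Q (4 states):
  q0 = b.c.b.0 → ··b··> q1
  q1 = c.b.0 → ··c··> q2
  q2 = b.0 → ··b··> q3
  q3 = 0 → ·
Bisimilarity quotient blocks:
  B0 = {p0}
  B1 = {p1, q2}
  B2 = {p2, q3}
  B3 = {q0}
  B4 = {q1}
p0 ∈ B0, q0 ∈ B3 → different blocks

P ≁ Q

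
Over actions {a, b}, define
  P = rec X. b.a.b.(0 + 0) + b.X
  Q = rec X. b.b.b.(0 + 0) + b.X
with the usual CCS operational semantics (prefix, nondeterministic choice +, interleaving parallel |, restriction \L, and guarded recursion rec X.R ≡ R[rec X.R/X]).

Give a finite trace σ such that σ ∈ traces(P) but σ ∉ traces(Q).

P's transition system — 4 states:
  p0 = rec X. b.a.b.(0 + 0) + b.X :: —b→ p0, —b→ p1
  p1 = a.b.(0 + 0) :: —a→ p2
  p2 = b.(0 + 0) :: —b→ p3
  p3 = 0 + 0 :: ·
Q's transition system — 4 states:
  q0 = rec X. b.b.b.(0 + 0) + b.X :: —b→ q0, —b→ q1
  q1 = b.b.(0 + 0) :: —b→ q2
  q2 = b.(0 + 0) :: —b→ q3
  q3 = 0 + 0 :: ·
Executing ba from P (initial set {p0}):
  step 1 (b): {p0, p1}
  step 2 (a): {p2}
  — P admits the full trace.
Executing ba from Q (initial set {q0}):
  step 1 (b): {q0, q1}
  step 2 (a): ∅ (Q stuck)

ba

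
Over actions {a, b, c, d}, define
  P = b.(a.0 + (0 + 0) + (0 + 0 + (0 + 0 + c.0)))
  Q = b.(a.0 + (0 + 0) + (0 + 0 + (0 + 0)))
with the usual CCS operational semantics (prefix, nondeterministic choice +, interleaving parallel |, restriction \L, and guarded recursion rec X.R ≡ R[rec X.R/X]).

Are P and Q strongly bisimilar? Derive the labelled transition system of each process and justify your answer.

not bisimilar

Reachable graph of P (3 states):
  p0 = b.(a.0 + (0 + 0) + (0 + 0 + (0 + 0 + c.0))) | --b--▸ p1
  p1 = a.0 + (0 + 0) + (0 + 0 + (0 + 0 + c.0)) | --a--▸ p2, --c--▸ p2
  p2 = 0 | (no moves)
Reachable graph of Q (3 states):
  q0 = b.(a.0 + (0 + 0) + (0 + 0 + (0 + 0))) | --b--▸ q1
  q1 = a.0 + (0 + 0) + (0 + 0 + (0 + 0)) | --a--▸ q2
  q2 = 0 | (no moves)
Bisimilarity quotient blocks:
  B0 = {p0}
  B1 = {p1}
  B2 = {p2, q2}
  B3 = {q0}
  B4 = {q1}
p0 ∈ B0, q0 ∈ B3 → different blocks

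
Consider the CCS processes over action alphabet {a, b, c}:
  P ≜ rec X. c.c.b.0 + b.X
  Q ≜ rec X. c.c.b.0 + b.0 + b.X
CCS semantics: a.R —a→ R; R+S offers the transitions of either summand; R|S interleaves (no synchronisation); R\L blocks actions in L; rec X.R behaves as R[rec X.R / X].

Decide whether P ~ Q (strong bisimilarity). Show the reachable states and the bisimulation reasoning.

not bisimilar

LTS(P): 4 reachable states
  p0 = rec X. c.c.b.0 + b.X :: —b→ p0, —c→ p1
  p1 = c.b.0 :: —c→ p2
  p2 = b.0 :: —b→ p3
  p3 = 0 :: (no moves)
LTS(Q): 4 reachable states
  q0 = rec X. c.c.b.0 + b.0 + b.X :: —b→ q0, —b→ q1, —c→ q2
  q1 = 0 :: (no moves)
  q2 = c.b.0 :: —c→ q3
  q3 = b.0 :: —b→ q1
Bisimilarity quotient blocks:
  B0 = {p0}
  B1 = {p1, q2}
  B2 = {p2, q3}
  B3 = {p3, q1}
  B4 = {q0}
p0 ∈ B0, q0 ∈ B4 → different blocks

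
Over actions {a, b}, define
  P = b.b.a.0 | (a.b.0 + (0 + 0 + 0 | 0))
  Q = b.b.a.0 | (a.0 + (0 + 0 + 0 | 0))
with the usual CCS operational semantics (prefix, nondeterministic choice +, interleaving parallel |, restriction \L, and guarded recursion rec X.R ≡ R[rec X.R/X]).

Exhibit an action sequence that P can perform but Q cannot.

abbb

LTS(P): 12 reachable states
  s0 = b.b.a.0 | (a.b.0 + (0 + 0 + 0 | 0)) → ··a··> s1, ··b··> s2
  s1 = b.b.a.0 | b.0 → ··b··> s3, ··b··> s4
  s2 = b.a.0 | (a.b.0 + (0 + 0 + 0 | 0)) → ··a··> s3, ··b··> s5
  s3 = b.a.0 | b.0 → ··b··> s6, ··b··> s7
  s4 = b.b.a.0 | 0 → ··b··> s7
  s5 = a.0 | (a.b.0 + (0 + 0 + 0 | 0)) → ··a··> s6, ··a··> s8
  s6 = a.0 | b.0 → ··a··> s9, ··b··> s10
  s7 = b.a.0 | 0 → ··b··> s10
  s8 = 0 | (a.b.0 + (0 + 0 + 0 | 0)) → ··a··> s9
  s9 = 0 | b.0 → ··b··> s11
  s10 = a.0 | 0 → ··a··> s11
  s11 = 0 | 0 → ∅
LTS(Q): 8 reachable states
  t0 = b.b.a.0 | (a.0 + (0 + 0 + 0 | 0)) → ··a··> t1, ··b··> t2
  t1 = b.b.a.0 | 0 → ··b··> t3
  t2 = b.a.0 | (a.0 + (0 + 0 + 0 | 0)) → ··a··> t3, ··b··> t4
  t3 = b.a.0 | 0 → ··b··> t5
  t4 = a.0 | (a.0 + (0 + 0 + 0 | 0)) → ··a··> t5, ··a··> t6
  t5 = a.0 | 0 → ··a··> t7
  t6 = 0 | (a.0 + (0 + 0 + 0 | 0)) → ··a··> t7
  t7 = 0 | 0 → ∅
Trace ⟨abbb⟩ through P, begin at {s0}:
  step 1 (a): {s1}
  step 2 (b): {s3, s4}
  step 3 (b): {s6, s7}
  step 4 (b): {s10}
  P completes σ.
Trace ⟨abbb⟩ through Q, begin at {t0}:
  step 1 (a): {t1}
  step 2 (b): {t3}
  step 3 (b): {t5}
  step 4 (b): ∅ (Q stuck)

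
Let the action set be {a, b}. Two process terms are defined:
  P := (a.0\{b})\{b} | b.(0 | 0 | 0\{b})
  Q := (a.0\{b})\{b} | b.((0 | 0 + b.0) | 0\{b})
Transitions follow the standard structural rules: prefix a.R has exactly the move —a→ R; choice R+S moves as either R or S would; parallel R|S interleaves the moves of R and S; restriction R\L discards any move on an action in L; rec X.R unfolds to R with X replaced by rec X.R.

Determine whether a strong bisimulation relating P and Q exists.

NO

P's transition system — 4 states:
  s0 = (a.0\{b})\{b} | b.(0 | 0 | 0\{b}) | =a=> s1, =b=> s2
  s1 = 0\{b}\{b} | b.(0 | 0 | 0\{b}) | =b=> s3
  s2 = (a.0\{b})\{b} | (0 | 0 | 0\{b}) | =a=> s3
  s3 = 0\{b}\{b} | (0 | 0 | 0\{b}) | deadlocked
Q's transition system — 6 states:
  t0 = (a.0\{b})\{b} | b.((0 | 0 + b.0) | 0\{b}) | =a=> t1, =b=> t2
  t1 = 0\{b}\{b} | b.((0 | 0 + b.0) | 0\{b}) | =b=> t3
  t2 = (a.0\{b})\{b} | ((0 | 0 + b.0) | 0\{b}) | =a=> t3, =b=> t4
  t3 = 0\{b}\{b} | ((0 | 0 + b.0) | 0\{b}) | =b=> t5
  t4 = (a.0\{b})\{b} | (0 | 0\{b}) | =a=> t5
  t5 = 0\{b}\{b} | (0 | 0\{b}) | deadlocked
Coarsest stable partition (strong bisimilarity classes):
  B0 = {s0, t2}
  B1 = {s1, t3}
  B2 = {s3, t5}
  B3 = {s2, t4}
  B4 = {t0}
  B5 = {t1}
s0 ∈ B0, t0 ∈ B4 → different blocks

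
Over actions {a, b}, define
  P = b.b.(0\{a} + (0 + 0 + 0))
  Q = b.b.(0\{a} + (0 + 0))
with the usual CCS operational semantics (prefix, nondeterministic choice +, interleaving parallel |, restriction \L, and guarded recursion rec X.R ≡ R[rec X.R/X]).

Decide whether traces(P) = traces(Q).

YES

LTS(P): 3 reachable states
  u0 = b.b.(0\{a} + (0 + 0 + 0)) :: ··b··> u1
  u1 = b.(0\{a} + (0 + 0 + 0)) :: ··b··> u2
  u2 = 0\{a} + (0 + 0 + 0) :: stopped
LTS(Q): 3 reachable states
  v0 = b.b.(0\{a} + (0 + 0)) :: ··b··> v1
  v1 = b.(0\{a} + (0 + 0)) :: ··b··> v2
  v2 = 0\{a} + (0 + 0) :: stopped
Coarsest stable partition (strong bisimilarity classes):
  B0 = {u0, v0}
  B1 = {u1, v1}
  B2 = {u2, v2}
u0 ∈ B0, v0 ∈ B0 → same block
Bisimilar ⇒ trace-equivalent.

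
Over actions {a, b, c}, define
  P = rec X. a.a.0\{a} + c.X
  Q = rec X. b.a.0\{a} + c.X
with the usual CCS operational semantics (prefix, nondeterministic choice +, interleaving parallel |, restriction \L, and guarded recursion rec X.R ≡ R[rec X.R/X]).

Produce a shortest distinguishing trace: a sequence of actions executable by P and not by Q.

LTS(P): 3 reachable states
  m0 = rec X. a.a.0\{a} + c.X :: —a→ m1, —c→ m0
  m1 = a.0\{a} :: —a→ m2
  m2 = 0\{a} :: (no moves)
LTS(Q): 3 reachable states
  n0 = rec X. b.a.0\{a} + c.X :: —b→ n1, —c→ n0
  n1 = a.0\{a} :: —a→ n2
  n2 = 0\{a} :: (no moves)
Trace ⟨a⟩ through P, begin at {m0}:
  after a @ step 1: {m1}
  — P admits the full trace.
Trace ⟨a⟩ through Q, begin at {n0}:
  after a @ step 1: ∅  — Q cannot continue

a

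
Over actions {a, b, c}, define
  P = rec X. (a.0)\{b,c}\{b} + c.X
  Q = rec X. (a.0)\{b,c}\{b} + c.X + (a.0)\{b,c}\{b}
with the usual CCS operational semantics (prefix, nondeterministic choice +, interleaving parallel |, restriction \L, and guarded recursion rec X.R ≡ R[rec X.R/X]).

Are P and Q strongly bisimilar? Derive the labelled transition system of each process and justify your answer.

YES

Reachable graph of P (2 states):
  m0 = rec X. (a.0)\{b,c}\{b} + c.X ⊢ —a→ m1, —c→ m0
  m1 = 0\{b,c}\{b} ⊢ ·
Reachable graph of Q (2 states):
  n0 = rec X. (a.0)\{b,c}\{b} + c.X + (a.0)\{b,c}\{b} ⊢ —a→ n1, —c→ n0
  n1 = 0\{b,c}\{b} ⊢ ·
Partition-refinement fixed point:
  B0 = {m0, n0}
  B1 = {m1, n1}
m0 ∈ B0, n0 ∈ B0 → same block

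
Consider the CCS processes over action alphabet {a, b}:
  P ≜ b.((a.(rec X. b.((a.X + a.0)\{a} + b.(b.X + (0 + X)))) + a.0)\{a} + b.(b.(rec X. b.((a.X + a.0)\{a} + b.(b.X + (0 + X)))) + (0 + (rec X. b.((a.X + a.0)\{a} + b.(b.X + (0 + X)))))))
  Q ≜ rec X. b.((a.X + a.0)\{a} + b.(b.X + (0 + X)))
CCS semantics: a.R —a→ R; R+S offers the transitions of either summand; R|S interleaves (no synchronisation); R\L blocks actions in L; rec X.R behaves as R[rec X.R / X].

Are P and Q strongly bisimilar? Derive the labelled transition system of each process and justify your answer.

YES

P's transition system — 4 states:
  s0 = b.((a.(rec X. b.((a.X + a.0)\{a} + b.(b.X + (0 + X)))) + a.0)\{a} + b.(b.(rec X. b.((a.X + a.0)\{a} + b.(b.X + (0 + X)))) + (0 + (rec X. b.((a.X + a.0)\{a} + b.(b.X + (0 + X))))))) → --b--▸ s1
  s1 = (a.(rec X. b.((a.X + a.0)\{a} + b.(b.X + (0 + X)))) + a.0)\{a} + b.(b.(rec X. b.((a.X + a.0)\{a} + b.(b.X + (0 + X)))) + (0 + (rec X. b.((a.X + a.0)\{a} + b.(b.X + (0 + X)))))) → --b--▸ s2
  s2 = b.(rec X. b.((a.X + a.0)\{a} + b.(b.X + (0 + X)))) + (0 + (rec X. b.((a.X + a.0)\{a} + b.(b.X + (0 + X))))) → --b--▸ s1, --b--▸ s3
  s3 = rec X. b.((a.X + a.0)\{a} + b.(b.X + (0 + X))) → --b--▸ s1
Q's transition system — 3 states:
  t0 = rec X. b.((a.X + a.0)\{a} + b.(b.X + (0 + X))) → --b--▸ t1
  t1 = (a.(rec X. b.((a.X + a.0)\{a} + b.(b.X + (0 + X)))) + a.0)\{a} + b.(b.(rec X. b.((a.X + a.0)\{a} + b.(b.X + (0 + X)))) + (0 + (rec X. b.((a.X + a.0)\{a} + b.(b.X + (0 + X)))))) → --b--▸ t2
  t2 = b.(rec X. b.((a.X + a.0)\{a} + b.(b.X + (0 + X)))) + (0 + (rec X. b.((a.X + a.0)\{a} + b.(b.X + (0 + X))))) → --b--▸ t0, --b--▸ t1
Coarsest stable partition (strong bisimilarity classes):
  B0 = {s0, s1, s2, s3, t0, t1, t2}
s0 ∈ B0, t0 ∈ B0 → same block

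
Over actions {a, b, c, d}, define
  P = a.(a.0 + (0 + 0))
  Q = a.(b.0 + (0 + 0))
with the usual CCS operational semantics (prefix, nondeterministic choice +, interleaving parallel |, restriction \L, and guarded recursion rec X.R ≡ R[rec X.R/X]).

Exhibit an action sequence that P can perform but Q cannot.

aa

LTS(P): 3 reachable states
  u0 = a.(a.0 + (0 + 0)) | --a--▸ u1
  u1 = a.0 + (0 + 0) | --a--▸ u2
  u2 = 0 | stopped
LTS(Q): 3 reachable states
  v0 = a.(b.0 + (0 + 0)) | --a--▸ v1
  v1 = b.0 + (0 + 0) | --b--▸ v2
  v2 = 0 | stopped
Executing aa from P (initial set {u0}):
  [1] a ⇒ {u1}
  [2] a ⇒ {u2}
  — P admits the full trace.
Executing aa from Q (initial set {v0}):
  [1] a ⇒ {v1}
  [2] a ⇒ ∅ (Q stuck)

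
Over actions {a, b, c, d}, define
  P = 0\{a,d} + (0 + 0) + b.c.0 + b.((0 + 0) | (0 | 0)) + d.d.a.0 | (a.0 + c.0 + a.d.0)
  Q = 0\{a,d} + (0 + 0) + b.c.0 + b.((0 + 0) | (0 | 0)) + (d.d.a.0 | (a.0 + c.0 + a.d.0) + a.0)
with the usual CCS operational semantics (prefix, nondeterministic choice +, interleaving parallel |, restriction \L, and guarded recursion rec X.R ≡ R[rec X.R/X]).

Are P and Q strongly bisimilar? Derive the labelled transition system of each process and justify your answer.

P ≁ Q

LTS(P): 15 reachable states
  u0 = 0\{a,d} + (0 + 0) + b.c.0 + b.((0 + 0) | (0 | 0)) + d.d.a.0 | (a.0 + c.0 + a.d.0) | ··a··> u1, ··a··> u2, ··b··> u3, ··b··> u4, ··c··> u1, ··d··> u5
  u1 = d.d.a.0 | 0 | ··d··> u6
  u2 = d.d.a.0 | d.0 | ··d··> u1, ··d··> u7
  u3 = (0 + 0) | (0 | 0) | ·
  u4 = c.0 | ··c··> u8
  u5 = d.a.0 | (a.0 + c.0 + a.d.0) | ··a··> u6, ··a··> u7, ··c··> u6, ··d··> u9
  u6 = d.a.0 | 0 | ··d··> u10
  u7 = d.a.0 | d.0 | ··d··> u11, ··d··> u6
  u8 = 0 | ·
  u9 = a.0 | (a.0 + c.0 + a.d.0) | ··a··> u10, ··a··> u11, ··a··> u12, ··c··> u10
  u10 = a.0 | 0 | ··a··> u13
  u11 = a.0 | d.0 | ··a··> u14, ··d··> u10
  u12 = 0 | (a.0 + c.0 + a.d.0) | ··a··> u13, ··a··> u14, ··c··> u13
  u13 = 0 | 0 | ·
  u14 = 0 | d.0 | ··d··> u13
LTS(Q): 15 reachable states
  v0 = 0\{a,d} + (0 + 0) + b.c.0 + b.((0 + 0) | (0 | 0)) + (d.d.a.0 | (a.0 + c.0 + a.d.0) + a.0) | ··a··> v1, ··a··> v2, ··a··> v3, ··b··> v4, ··b··> v5, ··c··> v2, ··d··> v6
  v1 = 0 | ·
  v2 = d.d.a.0 | 0 | ··d··> v7
  v3 = d.d.a.0 | d.0 | ··d··> v2, ··d··> v8
  v4 = (0 + 0) | (0 | 0) | ·
  v5 = c.0 | ··c··> v1
  v6 = d.a.0 | (a.0 + c.0 + a.d.0) | ··a··> v7, ··a··> v8, ··c··> v7, ··d··> v9
  v7 = d.a.0 | 0 | ··d··> v10
  v8 = d.a.0 | d.0 | ··d··> v11, ··d··> v7
  v9 = a.0 | (a.0 + c.0 + a.d.0) | ··a··> v10, ··a··> v11, ··a··> v12, ··c··> v10
  v10 = a.0 | 0 | ··a··> v13
  v11 = a.0 | d.0 | ··a··> v14, ··d··> v10
  v12 = 0 | (a.0 + c.0 + a.d.0) | ··a··> v13, ··a··> v14, ··c··> v13
  v13 = 0 | 0 | ·
  v14 = 0 | d.0 | ··d··> v13
Partition-refinement fixed point:
  B0 = {u0}
  B1 = {u1, v2}
  B2 = {u6, v7}
  B3 = {u10, v10}
  B4 = {u13, u3, u8, v1, v13, v4}
  B5 = {u4, v5}
  B6 = {u2, v3}
  B7 = {u7, v8}
  B8 = {u11, v11}
  B9 = {u14, v14}
  B10 = {u5, v6}
  B11 = {u9, v9}
  B12 = {u12, v12}
  B13 = {v0}
u0 ∈ B0, v0 ∈ B13 → different blocks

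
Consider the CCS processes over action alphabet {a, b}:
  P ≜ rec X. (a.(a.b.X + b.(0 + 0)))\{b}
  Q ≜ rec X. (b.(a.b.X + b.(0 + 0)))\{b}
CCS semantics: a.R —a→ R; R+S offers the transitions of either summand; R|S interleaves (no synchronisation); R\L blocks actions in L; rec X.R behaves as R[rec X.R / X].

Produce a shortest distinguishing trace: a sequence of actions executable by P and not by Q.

LTS(P): 3 reachable states
  p0 = rec X. (a.(a.b.X + b.(0 + 0)))\{b} has moves --a--▸ p1
  p1 = (a.b.(rec X. (a.(a.b.X + b.(0 + 0)))\{b}) + b.(0 + 0))\{b} has moves --a--▸ p2
  p2 = (b.(rec X. (a.(a.b.X + b.(0 + 0)))\{b}))\{b} has moves (no moves)
LTS(Q): 1 reachable states
  q0 = rec X. (b.(a.b.X + b.(0 + 0)))\{b} has moves (no moves)
Executing a from P (initial set {p0}):
  step 1 (a): {p1}
  — P admits the full trace.
Executing a from Q (initial set {q0}):
  step 1 (a): ∅  — Q cannot continue

a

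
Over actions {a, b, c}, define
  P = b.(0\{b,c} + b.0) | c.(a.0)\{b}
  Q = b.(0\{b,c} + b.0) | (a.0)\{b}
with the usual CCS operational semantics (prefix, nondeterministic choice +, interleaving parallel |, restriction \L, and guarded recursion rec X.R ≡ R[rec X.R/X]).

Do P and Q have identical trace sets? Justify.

Reachable graph of P (9 states):
  p0 = b.(0\{b,c} + b.0) | c.(a.0)\{b} → —b→ p1, —c→ p2
  p1 = (0\{b,c} + b.0) | c.(a.0)\{b} → —b→ p3, —c→ p4
  p2 = b.(0\{b,c} + b.0) | (a.0)\{b} → —a→ p5, —b→ p4
  p3 = 0 | c.(a.0)\{b} → —c→ p6
  p4 = (0\{b,c} + b.0) | (a.0)\{b} → —a→ p7, —b→ p6
  p5 = b.(0\{b,c} + b.0) | 0\{b} → —b→ p7
  p6 = 0 | (a.0)\{b} → —a→ p8
  p7 = (0\{b,c} + b.0) | 0\{b} → —b→ p8
  p8 = 0 | 0\{b} → deadlocked
Reachable graph of Q (6 states):
  q0 = b.(0\{b,c} + b.0) | (a.0)\{b} → —a→ q1, —b→ q2
  q1 = b.(0\{b,c} + b.0) | 0\{b} → —b→ q3
  q2 = (0\{b,c} + b.0) | (a.0)\{b} → —a→ q3, —b→ q4
  q3 = (0\{b,c} + b.0) | 0\{b} → —b→ q5
  q4 = 0 | (a.0)\{b} → —a→ q5
  q5 = 0 | 0\{b} → deadlocked
Run σ = ⟨c⟩ on P: start {p0}
  step 1 (c): {p2}
  — P admits the full trace.
Run σ = ⟨c⟩ on Q: start {q0}
  step 1 (c): ∅  — Q cannot continue

NO — witness ⟨c⟩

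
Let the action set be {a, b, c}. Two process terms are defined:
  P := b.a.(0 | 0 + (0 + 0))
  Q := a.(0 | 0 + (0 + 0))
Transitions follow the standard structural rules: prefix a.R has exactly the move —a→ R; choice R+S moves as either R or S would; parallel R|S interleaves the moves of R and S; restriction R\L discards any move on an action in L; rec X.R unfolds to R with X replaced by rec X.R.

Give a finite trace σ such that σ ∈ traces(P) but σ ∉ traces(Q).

b

P's transition system — 3 states:
  s0 = b.a.(0 | 0 + (0 + 0)) → ··b··> s1
  s1 = a.(0 | 0 + (0 + 0)) → ··a··> s2
  s2 = 0 | 0 + (0 + 0) → ∅
Q's transition system — 2 states:
  t0 = a.(0 | 0 + (0 + 0)) → ··a··> t1
  t1 = 0 | 0 + (0 + 0) → ∅
Trace ⟨b⟩ through P, begin at {s0}:
  [1] b ⇒ {s1}
  ✓ P
Trace ⟨b⟩ through Q, begin at {t0}:
  [1] b ⇒ ∅  — Q cannot continue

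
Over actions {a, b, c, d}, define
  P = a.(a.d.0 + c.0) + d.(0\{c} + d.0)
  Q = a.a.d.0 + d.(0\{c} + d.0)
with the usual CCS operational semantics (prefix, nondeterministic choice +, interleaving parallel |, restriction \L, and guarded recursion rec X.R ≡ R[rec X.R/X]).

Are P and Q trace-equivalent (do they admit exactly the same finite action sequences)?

NO — witness ⟨ac⟩

LTS(P): 5 reachable states
  s0 = a.(a.d.0 + c.0) + d.(0\{c} + d.0) :: ··a··> s1, ··d··> s2
  s1 = a.d.0 + c.0 :: ··a··> s3, ··c··> s4
  s2 = 0\{c} + d.0 :: ··d··> s4
  s3 = d.0 :: ··d··> s4
  s4 = 0 :: deadlocked
LTS(Q): 5 reachable states
  t0 = a.a.d.0 + d.(0\{c} + d.0) :: ··a··> t1, ··d··> t2
  t1 = a.d.0 :: ··a··> t3
  t2 = 0\{c} + d.0 :: ··d··> t4
  t3 = d.0 :: ··d··> t4
  t4 = 0 :: deadlocked
Executing ac from P (initial set {s0}):
  [1] a ⇒ {s1}
  [2] c ⇒ {s4}
  P completes σ.
Executing ac from Q (initial set {t0}):
  [1] a ⇒ {t1}
  [2] c ⇒ ∅ (Q stuck)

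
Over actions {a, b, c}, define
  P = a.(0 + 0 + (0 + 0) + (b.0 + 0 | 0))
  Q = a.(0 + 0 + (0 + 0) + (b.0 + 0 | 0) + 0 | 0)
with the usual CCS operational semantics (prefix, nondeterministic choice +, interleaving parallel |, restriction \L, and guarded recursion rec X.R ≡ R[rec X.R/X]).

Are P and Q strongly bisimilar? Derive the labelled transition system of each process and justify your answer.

P ~ Q

Reachable graph of P (3 states):
  p0 = a.(0 + 0 + (0 + 0) + (b.0 + 0 | 0)) ⊢ -a-> p1
  p1 = 0 + 0 + (0 + 0) + (b.0 + 0 | 0) ⊢ -b-> p2
  p2 = 0 ⊢ ∅
Reachable graph of Q (3 states):
  q0 = a.(0 + 0 + (0 + 0) + (b.0 + 0 | 0) + 0 | 0) ⊢ -a-> q1
  q1 = 0 + 0 + (0 + 0) + (b.0 + 0 | 0) + 0 | 0 ⊢ -b-> q2
  q2 = 0 ⊢ ∅
Bisimilarity quotient blocks:
  B0 = {p0, q0}
  B1 = {p1, q1}
  B2 = {p2, q2}
p0 ∈ B0, q0 ∈ B0 → same block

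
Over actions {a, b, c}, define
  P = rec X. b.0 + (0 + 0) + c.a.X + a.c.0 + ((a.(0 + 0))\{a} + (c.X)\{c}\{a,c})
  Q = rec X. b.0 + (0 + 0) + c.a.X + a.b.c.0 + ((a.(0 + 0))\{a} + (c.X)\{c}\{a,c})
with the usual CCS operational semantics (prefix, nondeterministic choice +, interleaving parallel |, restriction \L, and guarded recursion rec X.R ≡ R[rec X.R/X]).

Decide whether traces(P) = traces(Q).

traces(P) ≠ traces(Q) — witness ⟨ac⟩

Reachable graph of P (4 states):
  u0 = rec X. b.0 + (0 + 0) + c.a.X + a.c.0 + ((a.(0 + 0))\{a} + (c.X)\{c}\{a,c}) | —a→ u1, —b→ u2, —c→ u3
  u1 = c.0 | —c→ u2
  u2 = 0 | ·
  u3 = a.(rec X. b.0 + (0 + 0) + c.a.X + a.c.0 + ((a.(0 + 0))\{a} + (c.X)\{c}\{a,c})) | —a→ u0
Reachable graph of Q (5 states):
  v0 = rec X. b.0 + (0 + 0) + c.a.X + a.b.c.0 + ((a.(0 + 0))\{a} + (c.X)\{c}\{a,c}) | —a→ v1, —b→ v2, —c→ v3
  v1 = b.c.0 | —b→ v4
  v2 = 0 | ·
  v3 = a.(rec X. b.0 + (0 + 0) + c.a.X + a.b.c.0 + ((a.(0 + 0))\{a} + (c.X)\{c}\{a,c})) | —a→ v0
  v4 = c.0 | —c→ v2
Run σ = ⟨ac⟩ on P: start {u0}
  step 1 (a): {u1}
  step 2 (c): {u2}
  ✓ P
Run σ = ⟨ac⟩ on Q: start {v0}
  step 1 (a): {v1}
  step 2 (c): ∅  — Q cannot continue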